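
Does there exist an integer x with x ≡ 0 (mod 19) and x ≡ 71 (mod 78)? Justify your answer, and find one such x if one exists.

Since 19 and 78 share no common factor, CRT says the pair of congruences has a solution (unique mod 1482).
Write x = 0 + 19t and require 0 + 19t ≡ 71 (mod 78), i.e. 19t ≡ 71 (mod 78).
Note 19·37 = 703 ≡ 1 (mod 78) (as 703 − 1 = 9·78), so 19⁻¹ ≡ 37.
Therefore t ≡ 37·71 = 2627 ≡ 53 (mod 78).
With t = 53: x = 0 + 19·53 = 1007.
Verify: 1007 = 53·19 + 0 and 1007 = 12·78 + 71. ✓

x = 1007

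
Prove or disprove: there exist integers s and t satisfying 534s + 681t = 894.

s = 119, t = -92

Every value of 534s + 681t is a multiple of gcd(534, 681) = 3; since 3 ∣ 894, solutions exist.
Dividing through by 3 reduces the equation to 178s + 227t = 298.
Run the Euclidean algorithm on 227 and 178: 227 = 1·178 + 49, 178 = 3·49 + 31, 49 = 1·31 + 18, 31 = 1·18 + 13, 18 = 1·13 + 5, 13 = 2·5 + 3, 5 = 1·3 + 2, 3 = 1·2 + 1, 2 = 2·1 + 0.
Back-substituting, 1 = 3 − 1·2 = 3 − (5 − 1·3) = −5 + 2·3 = −5 + 2·(13 − 2·5) = 2·13 − 5·5 = 2·13 − 5·(18 − 1·13) = −5·18 + 7·13 = −5·18 + 7·(31 − 1·18) = 7·31 − 12·18 = 7·31 − 12·(49 − 1·31) = −12·49 + 19·31 = −12·49 + 19·(178 − 3·49) = 19·178 − 69·49 = 19·178 − 69·(227 − 1·178) = −69·227 + 88·178; that is, 178·88 + 227·(-69) = 1.
Scaling by 298 gives the particular solution (s, t) = (26224, -20562).
Subtracting 115·227 from s and adding 115·178 to t gives the tidier solution (119, -92).
Check: 534·119 + 681·(-92) = 63546 − 62652 = 894. ✓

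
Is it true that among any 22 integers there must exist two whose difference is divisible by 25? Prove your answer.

No, the set {67, 68, 69, 70, 71, 72, 73, 74, 75, 76, 77, 78, 79, 80, 81, 82, 83, 84, 85, 86, 87, 88} is a counterexample.

Consider the 22 integers 67, 68, …, 88. They lie in distinct residue classes modulo 25, since 22 ≤ 25.
The differences between them range over 1, …, 21, none of which is divisible by 25.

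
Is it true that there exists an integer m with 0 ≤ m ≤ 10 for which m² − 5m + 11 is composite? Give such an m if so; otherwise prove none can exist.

m = 7

At m = 7: 7² − 5·7 + 11 = 25 = 5·5, which is composite.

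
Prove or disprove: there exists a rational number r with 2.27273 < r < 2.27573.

Multiplying by 40: 40·2.27273 = 90.90920 and 40·2.27573 = 91.02920, so the integer 91 lies strictly between them.
Hence 91/40 is a rational number with 2.27273 < 91/40 < 2.27573.

r = 91/40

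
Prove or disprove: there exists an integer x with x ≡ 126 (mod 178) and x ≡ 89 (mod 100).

Reduce both congruences modulo 2, which divides 178 and 100: they say x ≡ 126 (mod 2) and x ≡ 89 (mod 2).
But 126 mod 2 = 0 while 89 mod 2 = 1, a contradiction.
So no integer satisfies both congruences.

There is no such integer.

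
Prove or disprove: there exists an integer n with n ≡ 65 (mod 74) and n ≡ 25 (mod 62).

The moduli are not coprime: gcd(74, 62) = 2. Compatibility requires 2 ∣ (25 − 65) = -40, which holds, so solutions exist.
Step through n = 65, 65 + 74, 65 + 2·74, …: the values 65, 139, 213, 287, 361, 435, 509, 583 reduce mod 62 to 3, 15, 27, 39, 51, 1, 13, 25. The value 583 hits 25.
Indeed 583 ≡ 65 (mod 74) and 583 ≡ 25 (mod 62).

n = 583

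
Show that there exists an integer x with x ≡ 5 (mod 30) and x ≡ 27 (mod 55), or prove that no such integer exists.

Reduce both congruences modulo 5, which divides 30 and 55: they say x ≡ 5 (mod 5) and x ≡ 27 (mod 5).
But 5 mod 5 = 0 while 27 mod 5 = 2, a contradiction.
Hence the system has no solution.

No, no such integer exists.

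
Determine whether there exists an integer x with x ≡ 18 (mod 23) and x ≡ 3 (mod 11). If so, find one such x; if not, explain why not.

x = 179

The moduli 23 and 11 are coprime, so by the Chinese Remainder Theorem a unique solution modulo 253 exists.
Any solution of the first congruence is x = 18 + 23t; substituting into the second, 23t ≡ 3 − 18 ≡ 7 (mod 11).
23 ≡ 1 (mod 11), so this reads 1t ≡ 7 (mod 11). So t ≡ 7 (mod 11).
With t = 7: x = 18 + 23·7 = 179.
Verify: 179 = 7·23 + 18 and 179 = 16·11 + 3. ✓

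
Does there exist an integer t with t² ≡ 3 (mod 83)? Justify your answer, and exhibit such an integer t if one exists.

t = 13

Take t = 13. Then 13² = 169 = 2·83 + 3, so 13² ≡ 3 (mod 83).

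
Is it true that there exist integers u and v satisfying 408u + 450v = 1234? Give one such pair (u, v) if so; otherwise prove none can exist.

Any value of 408u + 450v is a multiple of gcd(408, 450) = 6.
However 1234 leaves remainder 4 on division by 6.
So the equation is unsolvable over ℤ.

There are no such integers.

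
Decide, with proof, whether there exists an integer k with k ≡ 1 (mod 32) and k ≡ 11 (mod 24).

No such integer exists.

Both moduli are multiples of 8 = gcd(32, 24), so any solution would satisfy k ≡ 1 and k ≡ 11 modulo 8 simultaneously.
However 1 ≡ 1 and 11 ≡ 3 (mod 8), and 1 ≠ 3.
Hence the system has no solution.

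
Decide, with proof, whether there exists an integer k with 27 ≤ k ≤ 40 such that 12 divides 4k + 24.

Try k = 27: 4·27 + 24 = 132 = 11·12, which is divisible by 12.

k = 27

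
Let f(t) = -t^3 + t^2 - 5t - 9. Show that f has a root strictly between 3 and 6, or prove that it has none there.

f has no root in that interval.

f(3) = -42 and f(6) = -219, both negative.
The derivative f'(t) = -3t^2 + 2t - 5 is a quadratic with discriminant 2² − 4·(-3)·(-5) = -56 < 0; it never vanishes, so it is always negative (sign of the leading coefficient).
So f is strictly decreasing; between 3 and 6 its values lie between f(3) = -42 and f(6) = -219, all negative. Therefore f has no root in (3, 6).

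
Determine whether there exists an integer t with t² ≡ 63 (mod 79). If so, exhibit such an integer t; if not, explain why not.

Apply Euler's criterion with the prime 79: 63 is a quadratic residue iff 63^39 ≡ 1 (mod 79), and a non-residue iff it is ≡ −1.
Repeated squaring mod 79: 63^2 = 3969 ≡ 19; 63^4 ≡ 19² = 361 ≡ 45; 63^8 ≡ 45² = 2025 ≡ 50; 63^16 ≡ 50² = 2500 ≡ 51; 63^32 ≡ 51² = 2601 ≡ 73.
Since 39 = 32 + 4 + 2 + 1, 63^39 ≡ 73 · 45 · 19 · 63; multiplying out mod 79: 73·45 = 3285 ≡ 46, then 46·19 = 874 ≡ 5, then 5·63 = 315 ≡ 78. Thus 63^39 ≡ 78 ≡ −1 (mod 79).
By Euler's criterion 63 is a quadratic non-residue mod 79: no t satisfies t² ≡ 63 (mod 79).

No, no such integer exists.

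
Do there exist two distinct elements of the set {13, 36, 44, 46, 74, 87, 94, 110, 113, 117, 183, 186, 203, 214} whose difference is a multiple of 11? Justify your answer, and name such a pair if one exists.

13 and 46 are such a pair.

Reduce each element mod 11: 13↦2, 36↦3, 44↦0, 46↦2, 74↦8, 87↦10, 94↦6, 110↦0, 113↦3, 117↦7, 183↦7, 186↦10, 203↦5, 214↦5. The residue 2 repeats (at 13 and 46), and 46 − 13 = 33 = 3·11.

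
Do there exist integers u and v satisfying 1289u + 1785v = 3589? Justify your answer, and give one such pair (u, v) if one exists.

Since gcd(1289, 1785) = 1, every integer is an integer combination of 1289 and 1785.
Dividing repeatedly: 1785 = 1·1289 + 496, 1289 = 2·496 + 297, 496 = 1·297 + 199, 297 = 1·199 + 98, 199 = 2·98 + 3, 98 = 32·3 + 2, 3 = 1·2 + 1, 2 = 2·1 + 0.
Unwinding: 1 = 3 − 1·2 = 3 − (98 − 32·3) = −98 + 33·3 = −98 + 33·(199 − 2·98) = 33·199 − 67·98 = 33·199 − 67·(297 − 1·199) = −67·297 + 100·199 = −67·297 + 100·(496 − 1·297) = 100·496 − 167·297 = 100·496 − 167·(1289 − 2·496) = −167·1289 + 434·496 = −167·1289 + 434·(1785 − 1·1289) = 434·1785 − 601·1289, i.e. 1289·(-601) + 1785·434 = 1.
Scaling by 3589 gives the particular solution (u, v) = (-2156989, 1557626).
Shifting by a multiple of (1785, −1289) keeps it a solution: u = -2156989 + 1209·1785 = 1076, v = 1557626 − 1209·1289 = -775.
Indeed 1289·1076 + 1785·(-775) = 1386964 − 1383375 = 3589.

u = 1076, v = -775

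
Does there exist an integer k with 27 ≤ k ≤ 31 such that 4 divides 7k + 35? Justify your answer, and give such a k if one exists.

k = 27

Try k = 27: 7·27 + 35 = 224 = 56·4, which is divisible by 4.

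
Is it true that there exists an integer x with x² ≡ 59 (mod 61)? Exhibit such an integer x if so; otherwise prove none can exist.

61 is prime, so by Euler's criterion 59 is a square mod 61 iff 59^((61−1)/2) = 59^30 ≡ 1 (mod 61).
Squaring successively (mod 61): 59^2 = 3481 ≡ 4; 59^4 ≡ 4² = 16 ≡ 16; 59^8 ≡ 16² = 256 ≡ 12; 59^16 ≡ 12² = 144 ≡ 22.
Since 30 = 16 + 8 + 4 + 2, 59^30 ≡ 22 · 12 · 16 · 4; multiplying out mod 61: 22·12 = 264 ≡ 20, then 20·16 = 320 ≡ 15, then 15·4 = 60 ≡ 60. Thus 59^30 ≡ 60 ≡ −1 (mod 61).
The value −1 means 59 is a non-residue modulo 61, so x² ≡ 59 (mod 61) is impossible.

There is no such integer.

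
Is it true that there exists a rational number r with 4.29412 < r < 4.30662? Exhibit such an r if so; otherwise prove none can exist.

Look for a denominator N such that an integer falls strictly between N·4.29412 and N·4.30662. N = 10 works: 10·4.29412 = 42.94120 < 43 < 43.06620 = 10·4.30662.
So r = 43/10 works: it is a ratio of integers, and dividing 10·4.29412 < 43 < 10·4.30662 through by 10 gives 4.29412 < 43/10 < 4.30662.

r = 43/10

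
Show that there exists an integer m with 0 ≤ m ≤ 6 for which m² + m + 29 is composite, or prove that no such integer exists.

m = 2

At m = 2: 2² + 2 + 29 = 35 = 5·7, which is composite.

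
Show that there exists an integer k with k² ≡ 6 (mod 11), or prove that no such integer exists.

No, no such integer exists.

Computing k² mod 11 for k = 0, 1, …, 5 (enough, by the symmetry k ↦ 11 − k) gives 0, 1, 4, 9, 5, 3.
The set of squares mod 11 is therefore {0, 1, 3, 4, 5, 9}, which does not contain 6.
Hence no integer k has k² ≡ 6 (mod 11).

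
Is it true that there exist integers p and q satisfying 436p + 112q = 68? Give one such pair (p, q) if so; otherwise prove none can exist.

Every value of 436p + 112q is a multiple of gcd(436, 112) = 4; since 4 ∣ 68, solutions exist.
Dividing through by 4 reduces the equation to 109p + 28q = 17.
Euclidean algorithm: 109 = 3·28 + 25, 28 = 1·25 + 3, 25 = 8·3 + 1, 3 = 3·1 + 0.
Unwinding: 1 = 25 − 8·3 = 25 − 8·(28 − 1·25) = −8·28 + 9·25 = −8·28 + 9·(109 − 3·28) = 9·109 − 35·28, i.e. 109·9 + 28·(-35) = 1.
Times 17: 109·153 + 28·(-595) = 17, so (153, -595) solves it.
Subtracting 5·28 from p and adding 5·109 to q gives the tidier solution (13, -50).
Check: 436·13 + 112·(-50) = 5668 − 5600 = 68. ✓

p = 13, q = -50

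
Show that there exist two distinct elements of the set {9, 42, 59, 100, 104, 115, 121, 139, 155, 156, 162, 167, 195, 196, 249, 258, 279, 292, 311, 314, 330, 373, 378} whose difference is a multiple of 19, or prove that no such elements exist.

Yes: 9 and 104.

9 mod 19 = 9 and 104 mod 19 = 9, so 104 − 9 = 95 = 5·19.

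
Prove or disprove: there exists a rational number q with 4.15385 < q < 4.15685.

Look for a denominator N such that an integer falls strictly between N·4.15385 and N·4.15685. N = 32 works: 32·4.15385 = 132.92320 < 133 < 133.01920 = 32·4.15685.
Dividing back, 4.15385 < 133/32 < 4.15685, and 133/32 is rational.

q = 133/32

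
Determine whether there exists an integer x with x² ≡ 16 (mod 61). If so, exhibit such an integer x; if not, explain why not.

x = 57

x = 57 works: 57² = 3249, and 3249 − 16 = 3233 = 53·61.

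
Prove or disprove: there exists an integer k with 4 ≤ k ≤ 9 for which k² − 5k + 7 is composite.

k = 7

At k = 7: 7² − 5·7 + 7 = 21 = 3·7, which is composite.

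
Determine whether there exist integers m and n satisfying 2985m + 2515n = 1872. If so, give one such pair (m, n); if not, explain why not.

There are no such integers.

Both 2985 and 2515 are divisible by gcd(2985, 2515) = 5, hence so is any combination 2985m + 2515n.
But 1872 = 5·374 + 2, so 5 ∤ 1872.
Hence no integers m, n satisfy the equation.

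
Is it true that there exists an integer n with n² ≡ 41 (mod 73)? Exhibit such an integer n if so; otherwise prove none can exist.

n = 48

Take n = 48. Then 48² = 2304 = 31·73 + 41, so 48² ≡ 41 (mod 73).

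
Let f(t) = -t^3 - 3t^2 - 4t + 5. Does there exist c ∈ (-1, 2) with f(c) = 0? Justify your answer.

Yes, such a c exists.

f(-1) = 7 and f(2) = -23, which have opposite signs.
Since f is a polynomial it is continuous on [-1, 2].
So by the Intermediate Value Theorem there is a c strictly between -1 and 2 with f(c) = 0.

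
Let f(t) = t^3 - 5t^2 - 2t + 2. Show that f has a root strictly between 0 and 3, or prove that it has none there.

f(0) = 2 and f(3) = -22, which have opposite signs.
f is continuous everywhere (it is a polynomial), in particular on [0, 3].
By the Intermediate Value Theorem, f takes the value 0 somewhere in the open interval.

Yes, f has a root in the interval.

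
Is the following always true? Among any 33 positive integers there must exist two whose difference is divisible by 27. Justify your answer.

There are exactly 27 possible remainders on division by 27.
Placing 33 integers into 27 classes, some class receives at least two — say a and b.
Equal remainders mean a − b ≡ 0 (mod 27), so 27 divides their difference.

Yes.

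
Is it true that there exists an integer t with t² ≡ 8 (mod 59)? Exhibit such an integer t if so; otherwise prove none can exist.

No, no such integer exists.

59 is prime, so by Euler's criterion 8 is a square mod 59 iff 8^((59−1)/2) = 8^29 ≡ 1 (mod 59).
Squaring successively (mod 59): 8^2 = 64 ≡ 5; 8^4 ≡ 5² = 25 ≡ 25; 8^8 ≡ 25² = 625 ≡ 35; 8^16 ≡ 35² = 1225 ≡ 45.
Since 29 = 16 + 8 + 4 + 1, 8^29 ≡ 45 · 35 · 25 · 8; multiplying out mod 59: 45·35 = 1575 ≡ 41, then 41·25 = 1025 ≡ 22, then 22·8 = 176 ≡ 58. Thus 8^29 ≡ 58 ≡ −1 (mod 59).
By Euler's criterion 8 is a quadratic non-residue mod 59: no t satisfies t² ≡ 8 (mod 59).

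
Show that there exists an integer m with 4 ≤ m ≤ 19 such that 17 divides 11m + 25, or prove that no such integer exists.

m = 7 works, since 11·7 + 25 = 102 = 6·17.

m = 7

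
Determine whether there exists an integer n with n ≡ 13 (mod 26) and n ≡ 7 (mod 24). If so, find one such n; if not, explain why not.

gcd(26, 24) = 2. A simultaneous solution exists iff 13 ≡ 7 (mod 2); here 13 mod 2 = 1 = 7 mod 2, so it does.
Write n = 13 + 26t. Then 26t ≡ 7 − 13 ≡ 18 (mod 24); dividing through by 2 gives 13t ≡ 9 (mod 12).
13 ≡ 1 (mod 12), so this reads 1t ≡ 9 (mod 12). So t ≡ 9 (mod 12).
Then n = 13 + 26·9 = 247.
Verify: 247 = 9·26 + 13 and 247 = 10·24 + 7. ✓

n = 247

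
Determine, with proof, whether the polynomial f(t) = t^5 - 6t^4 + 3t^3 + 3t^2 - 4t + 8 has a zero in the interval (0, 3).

Yes, f has a root in the interval.

f(0) = 8 and f(3) = -139, which have opposite signs.
As a polynomial, f is continuous on every closed interval.
By the Intermediate Value Theorem, f takes the value 0 somewhere in the open interval.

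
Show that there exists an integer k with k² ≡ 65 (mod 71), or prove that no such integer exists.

No such integer exists.

71 is prime, so by Euler's criterion 65 is a square mod 71 iff 65^((71−1)/2) = 65^35 ≡ 1 (mod 71).
Squaring successively (mod 71): 65^2 = 4225 ≡ 36; 65^4 ≡ 36² = 1296 ≡ 18; 65^8 ≡ 18² = 324 ≡ 40; 65^16 ≡ 40² = 1600 ≡ 38; 65^32 ≡ 38² = 1444 ≡ 24.
Since 35 = 32 + 2 + 1, 65^35 ≡ 24 · 36 · 65; multiplying out mod 71: 24·36 = 864 ≡ 12, then 12·65 = 780 ≡ 70. Thus 65^35 ≡ 70 ≡ −1 (mod 71).
The value −1 means 65 is a non-residue modulo 71, so k² ≡ 65 (mod 71) is impossible.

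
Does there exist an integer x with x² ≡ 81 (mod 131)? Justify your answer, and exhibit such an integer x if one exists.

Take x = 9. Then 9² = 81, and since 0 ≤ 81 < 131 this is already reduced: 9² ≡ 81 (mod 131).

x = 9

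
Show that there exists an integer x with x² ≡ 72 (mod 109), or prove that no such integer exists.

There is no such integer.

109 is prime, so by Euler's criterion 72 is a square mod 109 iff 72^((109−1)/2) = 72^54 ≡ 1 (mod 109).
Repeated squaring mod 109: 72^2 = 5184 ≡ 61; 72^4 ≡ 61² = 3721 ≡ 15; 72^8 ≡ 15² = 225 ≡ 7; 72^16 ≡ 7² = 49 ≡ 49; 72^32 ≡ 49² = 2401 ≡ 3.
Since 54 = 32 + 16 + 4 + 2, 72^54 ≡ 3 · 49 · 15 · 61; multiplying out mod 109: 3·49 = 147 ≡ 38, then 38·15 = 570 ≡ 25, then 25·61 = 1525 ≡ 108. Thus 72^54 ≡ 108 ≡ −1 (mod 109).
The value −1 means 72 is a non-residue modulo 109, so x² ≡ 72 (mod 109) is impossible.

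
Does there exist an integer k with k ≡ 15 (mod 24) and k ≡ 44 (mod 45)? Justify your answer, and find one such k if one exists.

There is no such integer.

Both moduli are multiples of 3 = gcd(24, 45), so any solution would satisfy k ≡ 15 and k ≡ 44 modulo 3 simultaneously.
However 15 ≡ 0 and 44 ≡ 2 (mod 3), and 0 ≠ 2.
So no integer satisfies both congruences.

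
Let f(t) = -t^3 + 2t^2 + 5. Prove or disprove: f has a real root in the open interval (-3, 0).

No.

f(-3) = 50 and f(0) = 5, both positive, so a sign-change argument is unavailable; we show f keeps this sign on the whole interval.
Substitute t = −u, where 0 < u < 3 on the interval. Expanding, f(−u) = u^3 + 2u^2 + 5.
All 3 nonzero coefficients of this polynomial in u are positive; hence for u > 0 the value is a sum of positive terms (the constant 5 among them).
So f is strictly positive on (-3, 0); no root exists in the interval.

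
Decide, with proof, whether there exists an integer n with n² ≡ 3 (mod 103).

103 is prime, so by Euler's criterion 3 is a square mod 103 iff 3^((103−1)/2) = 3^51 ≡ 1 (mod 103).
Repeated squaring mod 103: 3^2 = 9 ≡ 9; 3^4 ≡ 9² = 81 ≡ 81; 3^8 ≡ 81² = 6561 ≡ 72; 3^16 ≡ 72² = 5184 ≡ 34; 3^32 ≡ 34² = 1156 ≡ 23.
Since 51 = 32 + 16 + 2 + 1, 3^51 ≡ 23 · 34 · 9 · 3; multiplying out mod 103: 23·34 = 782 ≡ 61, then 61·9 = 549 ≡ 34, then 34·3 = 102 ≡ 102. Thus 3^51 ≡ 102 ≡ −1 (mod 103).
The value −1 means 3 is a non-residue modulo 103, so n² ≡ 3 (mod 103) is impossible.

No, no such integer exists.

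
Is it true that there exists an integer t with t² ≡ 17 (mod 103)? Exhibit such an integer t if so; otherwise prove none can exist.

t = 29

t = 29 works: 29² = 841, and 841 − 17 = 824 = 8·103.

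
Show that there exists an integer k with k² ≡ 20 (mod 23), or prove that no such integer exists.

No such integer exists.

Apply Euler's criterion with the prime 23: 20 is a quadratic residue iff 20^11 ≡ 1 (mod 23), and a non-residue iff it is ≡ −1.
Squaring successively (mod 23): 20^2 = 400 ≡ 9; 20^4 ≡ 9² = 81 ≡ 12; 20^8 ≡ 12² = 144 ≡ 6.
Since 11 = 8 + 2 + 1, 20^11 ≡ 6 · 9 · 20; multiplying out mod 23: 6·9 = 54 ≡ 8, then 8·20 = 160 ≡ 22. Thus 20^11 ≡ 22 ≡ −1 (mod 23).
By Euler's criterion 20 is a quadratic non-residue mod 23: no k satisfies k² ≡ 20 (mod 23).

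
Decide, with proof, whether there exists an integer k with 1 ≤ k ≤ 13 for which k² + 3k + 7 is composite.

k = 13

At k = 13: 13² + 3·13 + 7 = 215 = 5·43, which is composite.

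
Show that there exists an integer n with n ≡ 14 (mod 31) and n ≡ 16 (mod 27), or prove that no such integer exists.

n = 448

The moduli 31 and 27 are coprime, so by the Chinese Remainder Theorem a unique solution modulo 837 exists.
Any solution of the first congruence is n = 14 + 31t; substituting into the second, 31t ≡ 16 − 14 ≡ 2 (mod 27).
31 ≡ 4 (mod 27), so this reads 4t ≡ 2 (mod 27). To invert 4 modulo 27: 27 = 6·4 + 3, 4 = 1·3 + 1, 3 = 3·1 + 0, and unwinding, 1 = 4 − 1·3 = 4 − (27 − 6·4) = −27 + 7·4. Thus 4⁻¹ ≡ 7 (mod 27).
Therefore t ≡ 7·2 = 14 (mod 27).
With t = 14: n = 14 + 31·14 = 448.
Verify: 448 = 14·31 + 14 and 448 = 16·27 + 16. ✓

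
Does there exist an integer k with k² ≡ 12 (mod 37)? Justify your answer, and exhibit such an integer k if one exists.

k = 30

k = 30 works: 30² = 900, and 900 − 12 = 888 = 24·37.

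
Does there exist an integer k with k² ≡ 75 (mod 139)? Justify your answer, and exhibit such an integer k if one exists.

No such integer exists.

Apply Euler's criterion with the prime 139: 75 is a quadratic residue iff 75^69 ≡ 1 (mod 139), and a non-residue iff it is ≡ −1.
Squaring successively (mod 139): 75^2 = 5625 ≡ 65; 75^4 ≡ 65² = 4225 ≡ 55; 75^8 ≡ 55² = 3025 ≡ 106; 75^16 ≡ 106² = 11236 ≡ 116; 75^32 ≡ 116² = 13456 ≡ 112; 75^64 ≡ 112² = 12544 ≡ 34.
Since 69 = 64 + 4 + 1, 75^69 ≡ 34 · 55 · 75; multiplying out mod 139: 34·55 = 1870 ≡ 63, then 63·75 = 4725 ≡ 138. Thus 75^69 ≡ 138 ≡ −1 (mod 139).
By Euler's criterion 75 is a quadratic non-residue mod 139: no k satisfies k² ≡ 75 (mod 139).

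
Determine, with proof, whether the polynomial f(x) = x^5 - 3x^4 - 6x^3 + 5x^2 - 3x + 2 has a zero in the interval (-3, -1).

Such a root exists.

f(-3) = -268 and f(-1) = 12, which have opposite signs.
f is continuous everywhere (it is a polynomial), in particular on [-3, -1].
By the Intermediate Value Theorem, f takes the value 0 somewhere in the open interval.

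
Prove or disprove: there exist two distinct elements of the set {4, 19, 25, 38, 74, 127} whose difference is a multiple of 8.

Residues mod 8: 4↦4, 19↦3, 25↦1, 38↦6, 74↦2, 127↦7.
No residue repeats among the 6 elements, so no pair has difference ≡ 0 (mod 8).

No, no such pair exists.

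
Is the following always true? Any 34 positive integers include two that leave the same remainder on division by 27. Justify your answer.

Yes, this is always true.

Each integer lies in one of the 27 residue classes modulo 27.
Since 34 > 27, two of the 34 integers must share a residue class by the pigeonhole principle; call them a and b.
That is, a and b leave the same remainder on division by 27, as claimed.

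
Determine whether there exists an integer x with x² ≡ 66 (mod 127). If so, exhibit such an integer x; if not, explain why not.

127 is prime, so by Euler's criterion 66 is a square mod 127 iff 66^((127−1)/2) = 66^63 ≡ 1 (mod 127).
Squaring successively (mod 127): 66^2 = 4356 ≡ 38; 66^4 ≡ 38² = 1444 ≡ 47; 66^8 ≡ 47² = 2209 ≡ 50; 66^16 ≡ 50² = 2500 ≡ 87; 66^32 ≡ 87² = 7569 ≡ 76.
Since 63 = 32 + 16 + 8 + 4 + 2 + 1, 66^63 ≡ 76 · 87 · 50 · 47 · 38 · 66; multiplying out mod 127: 76·87 = 6612 ≡ 8, then 8·50 = 400 ≡ 19, then 19·47 = 893 ≡ 4, then 4·38 = 152 ≡ 25, then 25·66 = 1650 ≡ 126. Thus 66^63 ≡ 126 ≡ −1 (mod 127).
By Euler's criterion 66 is a quadratic non-residue mod 127: no x satisfies x² ≡ 66 (mod 127).

No such integer exists.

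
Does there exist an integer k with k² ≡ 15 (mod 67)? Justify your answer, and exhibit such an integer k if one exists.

k = 45

Take k = 45. Then 45² = 2025 = 30·67 + 15, so 45² ≡ 15 (mod 67).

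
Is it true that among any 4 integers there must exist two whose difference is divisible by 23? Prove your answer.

Take the 4 consecutive integers 25, 26, 27, 28: their residues mod 23 are all distinct because 4 ≤ 23.
Any two of them differ by at most 3 < 23 and by at least 1, so no difference is a multiple of 23.

No; for instance {25, 26, 27, 28} is a counterexample.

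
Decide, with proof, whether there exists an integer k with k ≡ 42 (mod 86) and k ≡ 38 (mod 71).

k = 5718

gcd(86, 71) = 1, so the Chinese Remainder Theorem guarantees exactly one residue class mod 6106 satisfying both.
Write k = 42 + 86t and require 42 + 86t ≡ 38 (mod 71), i.e. 86t ≡ 67 (mod 71).
86 ≡ 15 (mod 71), so this reads 15t ≡ 67 (mod 71). To invert 15 modulo 71: 71 = 4·15 + 11, 15 = 1·11 + 4, 11 = 2·4 + 3, 4 = 1·3 + 1, 3 = 3·1 + 0, and unwinding, 1 = 4 − 1·3 = 4 − (11 − 2·4) = −11 + 3·4 = −11 + 3·(15 − 1·11) = 3·15 − 4·11 = 3·15 − 4·(71 − 4·15) = −4·71 + 19·15. Thus 15⁻¹ ≡ 19 (mod 71).
Therefore t ≡ 19·67 = 1273 ≡ 66 (mod 71).
With t = 66: k = 42 + 86·66 = 5718.
Check: 5718 mod 86 = 42, 5718 mod 71 = 38. ✓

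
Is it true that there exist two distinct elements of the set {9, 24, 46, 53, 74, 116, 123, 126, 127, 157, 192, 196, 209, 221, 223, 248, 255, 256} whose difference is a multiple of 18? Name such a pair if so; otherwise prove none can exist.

Reduce each element modulo 18: 9↦9, 24↦6, 46↦10, 53↦17, 74↦2, 116↦8, 123↦15, 126↦0, 127↦1, 157↦13, 192↦12, 196↦16, 209↦11, 221↦5, 223↦7, 248↦14, 255↦3, 256↦4.
All 18 residues are distinct, so no two elements differ by a multiple of 18.

No, no such pair exists.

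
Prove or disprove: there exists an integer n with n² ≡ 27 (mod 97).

n = 30 works: 30² = 900, and 900 − 27 = 873 = 9·97.

n = 30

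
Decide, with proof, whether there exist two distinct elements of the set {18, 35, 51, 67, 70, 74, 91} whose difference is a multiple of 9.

Reduce each element modulo 9: 18↦0, 35↦8, 51↦6, 67↦4, 70↦7, 74↦2, 91↦1.
No residue repeats among the 7 elements, so no pair has difference ≡ 0 (mod 9).

There is no such pair.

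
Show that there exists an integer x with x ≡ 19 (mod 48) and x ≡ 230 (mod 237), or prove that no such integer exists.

No such integer exists.

gcd(48, 237) = 3. If x ≡ 19 (mod 48) and x ≡ 230 (mod 237), then x ≡ 19 (mod 3) and x ≡ 230 (mod 3).
These are incompatible: 19 − 230 = -211 is not divisible by 3.
Hence the system has no solution.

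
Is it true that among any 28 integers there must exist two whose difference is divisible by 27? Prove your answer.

Yes.

There are exactly 27 possible remainders on division by 27.
Placing 28 integers into 27 classes, some class receives at least two — say a and b.
Equal remainders mean a − b ≡ 0 (mod 27), so 27 divides their difference.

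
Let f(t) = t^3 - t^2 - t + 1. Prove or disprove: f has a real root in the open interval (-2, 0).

f(-2) = -9 and f(0) = 1, which have opposite signs.
As a polynomial, f is continuous on every closed interval.
By the Intermediate Value Theorem, f takes the value 0 somewhere in the open interval.

Yes, f has a root in the interval.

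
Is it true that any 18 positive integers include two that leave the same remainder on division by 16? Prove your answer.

Yes, this is always true.

There are exactly 16 possible remainders on division by 16.
Placing 18 integers into 16 classes, some class receives at least two — say a and b.
So a and b have equal remainders mod 16, which is exactly what was to be shown.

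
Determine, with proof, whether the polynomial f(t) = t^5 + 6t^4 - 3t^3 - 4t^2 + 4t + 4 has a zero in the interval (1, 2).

f has no root in that interval.

f(1) = 8 and f(2) = 100, both positive, so a sign-change argument is unavailable; we show f keeps this sign on the whole interval.
Substitute t = 1 + u, where 0 < u < 1 on the interval. Expanding, f(1 + u) = u^5 + 11u^4 + 31u^3 + 33u^2 + 16u + 8.
All 6 nonzero coefficients of this polynomial in u are positive; hence for u > 0 the value is a sum of positive terms (the constant 8 among them).
So f is strictly positive on (1, 2); no root exists in the interval.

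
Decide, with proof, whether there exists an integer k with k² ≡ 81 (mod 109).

Take k = 100. Then 100² = 10000 = 91·109 + 81, so 100² ≡ 81 (mod 109).

k = 100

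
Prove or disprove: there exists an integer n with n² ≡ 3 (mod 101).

Apply Euler's criterion with the prime 101: 3 is a quadratic residue iff 3^50 ≡ 1 (mod 101), and a non-residue iff it is ≡ −1.
Squaring successively (mod 101): 3^2 = 9 ≡ 9; 3^4 ≡ 9² = 81 ≡ 81; 3^8 ≡ 81² = 6561 ≡ 97; 3^16 ≡ 97² = 9409 ≡ 16; 3^32 ≡ 16² = 256 ≡ 54.
Since 50 = 32 + 16 + 2, 3^50 ≡ 54 · 16 · 9; multiplying out mod 101: 54·16 = 864 ≡ 56, then 56·9 = 504 ≡ 100. Thus 3^50 ≡ 100 ≡ −1 (mod 101).
The value −1 means 3 is a non-residue modulo 101, so n² ≡ 3 (mod 101) is impossible.

No such integer exists.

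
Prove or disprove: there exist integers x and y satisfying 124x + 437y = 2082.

x = 193, y = -50

124 and 437 are coprime, so 124x + 437y ranges over all of ℤ.
Euclidean algorithm: 437 = 3·124 + 65, 124 = 1·65 + 59, 65 = 1·59 + 6, 59 = 9·6 + 5, 6 = 1·5 + 1, 5 = 5·1 + 0.
Working back up the chain: 1 = 6 − 1·5 = 6 − (59 − 9·6) = −59 + 10·6 = −59 + 10·(65 − 1·59) = 10·65 − 11·59 = 10·65 − 11·(124 − 1·65) = −11·124 + 21·65 = −11·124 + 21·(437 − 3·124) = 21·437 − 74·124. So 124·(-74) + 437·21 = 1.
Multiplying through by 2082: x = (-74)·2082 = -154068, y = 21·2082 = 43722 is a solution.
Shifting by a multiple of (437, −124) keeps it a solution: x = -154068 + 353·437 = 193, y = 43722 − 353·124 = -50.
Indeed 124·193 + 437·(-50) = 23932 − 21850 = 2082.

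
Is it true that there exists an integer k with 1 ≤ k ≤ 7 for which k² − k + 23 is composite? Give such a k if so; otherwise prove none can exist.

At k = 7: 7² − 7 + 23 = 65 = 5·13, which is composite.

k = 7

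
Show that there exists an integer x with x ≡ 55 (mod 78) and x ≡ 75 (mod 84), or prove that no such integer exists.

gcd(78, 84) = 6. If x ≡ 55 (mod 78) and x ≡ 75 (mod 84), then x ≡ 55 (mod 6) and x ≡ 75 (mod 6).
These are incompatible: 55 − 75 = -20 is not divisible by 6.
Hence the system has no solution.

No, no such integer exists.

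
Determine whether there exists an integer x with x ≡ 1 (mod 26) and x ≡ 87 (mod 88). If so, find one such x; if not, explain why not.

Here gcd(26, 88) = 2, and both 1 and 87 leave remainder 1 mod 2, so the system is consistent.
Put x = 1 + 26t, so we need 26t ≡ 86 (mod 88), equivalently (divide by 2) 13t ≡ 43 (mod 44).
Invert 13 mod 44 by the Euclidean algorithm: 44 = 3·13 + 5, 13 = 2·5 + 3, 5 = 1·3 + 2, 3 = 1·2 + 1, 2 = 2·1 + 0; back-substituting, 1 = 3 − 1·2 = 3 − (5 − 1·3) = −5 + 2·3 = −5 + 2·(13 − 2·5) = 2·13 − 5·5 = 2·13 − 5·(44 − 3·13) = −5·44 + 17·13. Hence 13·17 ≡ 1, so 13⁻¹ ≡ 17 (mod 44).
Therefore t ≡ 17·43 = 731 ≡ 27 (mod 44).
Then x = 1 + 26·27 = 703.
Indeed 703 ≡ 1 (mod 26) and 703 ≡ 87 (mod 88).

x = 703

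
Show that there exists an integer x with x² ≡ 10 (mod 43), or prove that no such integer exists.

Take x = 15. Then 15² = 225 = 5·43 + 10, so 15² ≡ 10 (mod 43).

x = 15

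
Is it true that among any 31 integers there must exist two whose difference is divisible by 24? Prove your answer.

Each integer lies in one of the 24 residue classes modulo 24.
Since 31 > 24, two of the 31 integers must share a residue class by the pigeonhole principle; call them a and b.
Their difference a − b is then a multiple of 24.

Yes, this is always true.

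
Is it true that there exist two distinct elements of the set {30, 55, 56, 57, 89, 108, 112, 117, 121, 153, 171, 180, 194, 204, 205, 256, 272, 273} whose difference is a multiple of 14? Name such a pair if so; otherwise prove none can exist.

The pair (55, 153) works.

Reduce each element mod 14: 30↦2, 55↦13, 56↦0, 57↦1, 89↦5, 108↦10, 112↦0, 117↦5, 121↦9, 153↦13, 171↦3, 180↦12, 194↦12, 204↦8, 205↦9, 256↦4, 272↦6, 273↦7. The residue 13 repeats (at 55 and 153), and 153 − 55 = 98 = 7·14.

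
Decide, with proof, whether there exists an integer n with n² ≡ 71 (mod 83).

Apply Euler's criterion with the prime 83: 71 is a quadratic residue iff 71^41 ≡ 1 (mod 83), and a non-residue iff it is ≡ −1.
Repeated squaring mod 83: 71^2 = 5041 ≡ 61; 71^4 ≡ 61² = 3721 ≡ 69; 71^8 ≡ 69² = 4761 ≡ 30; 71^16 ≡ 30² = 900 ≡ 70; 71^32 ≡ 70² = 4900 ≡ 3.
Since 41 = 32 + 8 + 1, 71^41 ≡ 3 · 30 · 71; multiplying out mod 83: 3·30 = 90 ≡ 7, then 7·71 = 497 ≡ 82. Thus 71^41 ≡ 82 ≡ −1 (mod 83).
By Euler's criterion 71 is a quadratic non-residue mod 83: no n satisfies n² ≡ 71 (mod 83).

No, no such integer exists.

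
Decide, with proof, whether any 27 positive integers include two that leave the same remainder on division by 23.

Yes, this is always true.

Each integer lies in one of the 23 residue classes modulo 23.
With 27 integers and only 23 classes, the pigeonhole principle forces two of them, say a and b, into the same class.
So a and b have equal remainders mod 23, which is exactly what was to be shown.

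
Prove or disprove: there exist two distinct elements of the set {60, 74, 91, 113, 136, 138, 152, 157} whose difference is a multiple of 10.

Two integers differ by a multiple of 10 exactly when they have the same residue mod 10. The residues are 60↦0, 74↦4, 91↦1, 113↦3, 136↦6, 138↦8, 152↦2, 157↦7.
These 8 residues are pairwise different, hence no difference of two elements is divisible by 10.

No such pair exists.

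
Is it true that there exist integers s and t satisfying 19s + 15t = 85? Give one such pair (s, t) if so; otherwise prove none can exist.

s = 10, t = -7

Since gcd(19, 15) = 1, every integer is an integer combination of 19 and 15.
Dividing repeatedly: 19 = 1·15 + 4, 15 = 3·4 + 3, 4 = 1·3 + 1, 3 = 3·1 + 0.
Working back up the chain: 1 = 4 − 1·3 = 4 − (15 − 3·4) = −15 + 4·4 = −15 + 4·(19 − 1·15) = 4·19 − 5·15. So 19·4 + 15·(-5) = 1.
Times 85: 19·340 + 15·(-425) = 85, so (340, -425) solves it.
Subtracting 22·15 from s and adding 22·19 to t gives the tidier solution (10, -7).
Check: 19·10 + 15·(-7) = 190 − 105 = 85. ✓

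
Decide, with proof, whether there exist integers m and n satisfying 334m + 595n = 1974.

m = 266, n = -146

Since gcd(334, 595) = 1, every integer is an integer combination of 334 and 595.
Run the Euclidean algorithm on 595 and 334: 595 = 1·334 + 261, 334 = 1·261 + 73, 261 = 3·73 + 42, 73 = 1·42 + 31, 42 = 1·31 + 11, 31 = 2·11 + 9, 11 = 1·9 + 2, 9 = 4·2 + 1, 2 = 2·1 + 0.
Unwinding: 1 = 9 − 4·2 = 9 − 4·(11 − 1·9) = −4·11 + 5·9 = −4·11 + 5·(31 − 2·11) = 5·31 − 14·11 = 5·31 − 14·(42 − 1·31) = −14·42 + 19·31 = −14·42 + 19·(73 − 1·42) = 19·73 − 33·42 = 19·73 − 33·(261 − 3·73) = −33·261 + 118·73 = −33·261 + 118·(334 − 1·261) = 118·334 − 151·261 = 118·334 − 151·(595 − 1·334) = −151·595 + 269·334, i.e. 334·269 + 595·(-151) = 1.
Multiplying through by 1974: m = 269·1974 = 531006, n = (-151)·1974 = -298074 is a solution.
Subtracting 892·595 from m and adding 892·334 to n gives the tidier solution (266, -146).
Indeed 334·266 + 595·(-146) = 88844 − 86870 = 1974.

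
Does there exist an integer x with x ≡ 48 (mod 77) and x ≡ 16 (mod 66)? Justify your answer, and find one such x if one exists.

No such integer exists.

Reduce both congruences modulo 11, which divides 77 and 66: they say x ≡ 48 (mod 11) and x ≡ 16 (mod 11).
However 48 ≡ 4 and 16 ≡ 5 (mod 11), and 4 ≠ 5.
So no integer satisfies both congruences.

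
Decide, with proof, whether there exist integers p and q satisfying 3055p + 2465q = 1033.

There are no such integers.

gcd(3055, 2465) = 5, so every integer of the form 3055p + 2465q is a multiple of 5.
But 1033 = 5·206 + 3, so 5 ∤ 1033.
Therefore 3055p + 2465q = 1033 has no solution in integers.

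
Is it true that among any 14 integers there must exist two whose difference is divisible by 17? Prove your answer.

Take the 14 consecutive integers 46, 47, …, 59: their residues mod 17 are all distinct because 14 ≤ 17.
Any two of them differ by at most 13 < 17 and by at least 1, so no difference is a multiple of 17.

No, the set {46, 47, 48, 49, 50, 51, 52, 53, 54, 55, 56, 57, 58, 59} is a counterexample.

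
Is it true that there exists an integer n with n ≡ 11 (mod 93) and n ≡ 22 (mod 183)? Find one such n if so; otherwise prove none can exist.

gcd(93, 183) = 3. If n ≡ 11 (mod 93) and n ≡ 22 (mod 183), then n ≡ 11 (mod 3) and n ≡ 22 (mod 3).
These are incompatible: 11 − 22 = -11 is not divisible by 3.
Therefore no such n exists.

No such integer exists.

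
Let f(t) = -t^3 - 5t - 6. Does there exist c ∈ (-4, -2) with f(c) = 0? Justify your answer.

f has no root in that interval.

f(-4) = 78 and f(-2) = 12, both positive.
The derivative f'(t) = -3t^2 - 5 is a quadratic with discriminant 0² − 4·(-3)·(-5) = -60 < 0; it never vanishes, so it is always negative (sign of the leading coefficient).
So f is strictly decreasing; between -4 and -2 its values lie between f(-4) = 78 and f(-2) = 12, all positive. Therefore f has no root in (-4, -2).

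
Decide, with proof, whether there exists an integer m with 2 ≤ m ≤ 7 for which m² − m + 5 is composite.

m = 6

At m = 6: 6² − 6 + 5 = 35 = 5·7, which is composite.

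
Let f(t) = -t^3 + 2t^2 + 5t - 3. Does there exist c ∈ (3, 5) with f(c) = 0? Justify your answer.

Such a root exists.

f(3) = 3 and f(5) = -53, which have opposite signs.
f is continuous everywhere (it is a polynomial), in particular on [3, 5].
So by the Intermediate Value Theorem there is a c strictly between 3 and 5 with f(c) = 0.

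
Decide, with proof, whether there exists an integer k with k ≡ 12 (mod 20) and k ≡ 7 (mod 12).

Reduce both congruences modulo 4, which divides 20 and 12: they say k ≡ 12 (mod 4) and k ≡ 7 (mod 4).
But 12 mod 4 = 0 while 7 mod 4 = 3, a contradiction.
Hence the system has no solution.

No, no such integer exists.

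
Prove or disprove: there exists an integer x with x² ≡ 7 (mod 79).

Apply Euler's criterion with the prime 79: 7 is a quadratic residue iff 7^39 ≡ 1 (mod 79), and a non-residue iff it is ≡ −1.
Squaring successively (mod 79): 7^2 = 49 ≡ 49; 7^4 ≡ 49² = 2401 ≡ 31; 7^8 ≡ 31² = 961 ≡ 13; 7^16 ≡ 13² = 169 ≡ 11; 7^32 ≡ 11² = 121 ≡ 42.
Since 39 = 32 + 4 + 2 + 1, 7^39 ≡ 42 · 31 · 49 · 7; multiplying out mod 79: 42·31 = 1302 ≡ 38, then 38·49 = 1862 ≡ 45, then 45·7 = 315 ≡ 78. Thus 7^39 ≡ 78 ≡ −1 (mod 79).
By Euler's criterion 7 is a quadratic non-residue mod 79: no x satisfies x² ≡ 7 (mod 79).

No, no such integer exists.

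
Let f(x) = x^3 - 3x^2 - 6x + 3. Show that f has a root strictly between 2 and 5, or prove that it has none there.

Such a root exists.

f(2) = -13 and f(5) = 23, which have opposite signs.
As a polynomial, f is continuous on every closed interval.
By the Intermediate Value Theorem f must vanish at some point of (2, 5).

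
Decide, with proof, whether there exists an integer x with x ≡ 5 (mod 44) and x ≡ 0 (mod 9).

x = 225

The moduli 44 and 9 are coprime, so by the Chinese Remainder Theorem a unique solution modulo 396 exists.
Write x = 5 + 44t and require 5 + 44t ≡ 0 (mod 9), i.e. 44t ≡ 4 (mod 9).
44 ≡ 8 (mod 9), so this reads 8t ≡ 4 (mod 9). Invert 8 mod 9 by the Euclidean algorithm: 9 = 1·8 + 1, 8 = 8·1 + 0; back-substituting, 1 = 9 − 1·8. Hence 8·(-1) ≡ 1, so 8⁻¹ ≡ -1 ≡ 8 (mod 9).
Therefore t ≡ 8·4 = 32 ≡ 5 (mod 9).
Taking t = 5 gives x = 5 + 44·5 = 225.
Check: 225 mod 44 = 5, 225 mod 9 = 0. ✓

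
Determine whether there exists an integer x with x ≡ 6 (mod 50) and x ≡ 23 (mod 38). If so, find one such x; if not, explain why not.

gcd(50, 38) = 2. If x ≡ 6 (mod 50) and x ≡ 23 (mod 38), then x ≡ 6 (mod 2) and x ≡ 23 (mod 2).
These are incompatible: 6 − 23 = -17 is not divisible by 2.
Therefore no such x exists.

There is no such integer.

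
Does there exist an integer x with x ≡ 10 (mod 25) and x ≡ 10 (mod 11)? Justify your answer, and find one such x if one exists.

The moduli 25 and 11 are coprime, so by the Chinese Remainder Theorem a unique solution modulo 275 exists.
Write x = 10 + 25t and require 10 + 25t ≡ 10 (mod 11), i.e. 25t ≡ 0 (mod 11).
25 ≡ 3 (mod 11), so this reads 3t ≡ 0 (mod 11). t = 0 satisfies this.
Taking t = 0 gives x = 10 + 25·0 = 10.
Verify: 10 = 0·25 + 10 and 10 = 0·11 + 10. ✓

x = 10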